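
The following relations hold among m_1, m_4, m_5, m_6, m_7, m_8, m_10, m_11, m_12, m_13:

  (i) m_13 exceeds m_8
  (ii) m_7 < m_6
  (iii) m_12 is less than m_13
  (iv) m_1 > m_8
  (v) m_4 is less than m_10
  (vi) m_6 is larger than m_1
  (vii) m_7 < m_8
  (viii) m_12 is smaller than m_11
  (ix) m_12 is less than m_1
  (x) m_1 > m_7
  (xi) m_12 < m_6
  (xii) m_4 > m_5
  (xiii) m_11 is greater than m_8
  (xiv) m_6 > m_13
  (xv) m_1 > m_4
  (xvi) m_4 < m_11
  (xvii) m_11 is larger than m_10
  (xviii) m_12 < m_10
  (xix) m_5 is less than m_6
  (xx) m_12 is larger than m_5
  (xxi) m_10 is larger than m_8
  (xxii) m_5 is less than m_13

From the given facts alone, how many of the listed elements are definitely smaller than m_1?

The elements the relations force below m_1 are m_7, m_8, m_5, m_4, m_12 — no chain reaches any other.
That is 5.

5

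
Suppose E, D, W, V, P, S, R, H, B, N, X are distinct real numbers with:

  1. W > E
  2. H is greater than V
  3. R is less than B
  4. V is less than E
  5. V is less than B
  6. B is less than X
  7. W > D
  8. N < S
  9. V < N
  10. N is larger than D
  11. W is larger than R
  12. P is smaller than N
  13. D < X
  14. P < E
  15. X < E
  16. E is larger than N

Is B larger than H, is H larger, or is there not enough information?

Following every chain through H: below H we get V.
B is not reached, and no chain runs the other way from B to H.
So the given relations leave the order of H and B undetermined.

undetermined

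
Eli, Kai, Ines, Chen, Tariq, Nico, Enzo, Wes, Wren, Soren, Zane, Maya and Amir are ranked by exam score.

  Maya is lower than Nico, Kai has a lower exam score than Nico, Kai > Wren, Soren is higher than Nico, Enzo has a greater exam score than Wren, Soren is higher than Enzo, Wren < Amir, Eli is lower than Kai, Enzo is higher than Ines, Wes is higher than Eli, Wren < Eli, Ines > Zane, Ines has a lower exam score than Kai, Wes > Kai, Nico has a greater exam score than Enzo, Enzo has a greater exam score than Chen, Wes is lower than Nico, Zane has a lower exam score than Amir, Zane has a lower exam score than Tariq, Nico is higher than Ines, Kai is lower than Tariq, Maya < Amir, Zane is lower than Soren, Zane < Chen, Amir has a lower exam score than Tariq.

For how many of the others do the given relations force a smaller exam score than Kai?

4

The elements the relations force below Kai are Zane, Ines, Wren, Eli — no chain reaches any other.
That is 4.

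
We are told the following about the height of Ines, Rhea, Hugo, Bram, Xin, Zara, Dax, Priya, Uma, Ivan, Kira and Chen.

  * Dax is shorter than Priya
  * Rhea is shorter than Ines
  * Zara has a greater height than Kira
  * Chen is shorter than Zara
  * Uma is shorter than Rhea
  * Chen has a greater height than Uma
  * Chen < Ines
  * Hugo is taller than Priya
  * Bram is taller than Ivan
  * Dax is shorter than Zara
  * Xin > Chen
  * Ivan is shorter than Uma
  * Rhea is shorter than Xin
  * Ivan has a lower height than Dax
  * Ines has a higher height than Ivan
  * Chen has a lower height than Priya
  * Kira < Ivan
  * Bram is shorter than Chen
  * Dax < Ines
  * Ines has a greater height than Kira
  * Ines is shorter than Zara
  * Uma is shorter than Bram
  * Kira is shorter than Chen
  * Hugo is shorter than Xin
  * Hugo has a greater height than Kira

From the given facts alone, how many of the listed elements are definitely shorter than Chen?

Directly below Chen: Kira, Uma, Bram.
One step further: Ivan (4 so far).
No other element is forced below Chen by the given relations, so the count is 4.

4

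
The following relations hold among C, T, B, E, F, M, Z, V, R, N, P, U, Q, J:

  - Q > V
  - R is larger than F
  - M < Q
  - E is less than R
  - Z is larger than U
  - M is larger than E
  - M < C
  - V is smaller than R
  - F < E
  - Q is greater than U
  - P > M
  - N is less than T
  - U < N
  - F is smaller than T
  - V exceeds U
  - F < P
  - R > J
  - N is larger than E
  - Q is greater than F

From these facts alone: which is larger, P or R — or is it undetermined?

undetermined

Following every chain through R: below R we get F, U, E, V, J.
P is not reached, and no chain runs the other way from P to R.
So the given relations leave the order of R and P undetermined.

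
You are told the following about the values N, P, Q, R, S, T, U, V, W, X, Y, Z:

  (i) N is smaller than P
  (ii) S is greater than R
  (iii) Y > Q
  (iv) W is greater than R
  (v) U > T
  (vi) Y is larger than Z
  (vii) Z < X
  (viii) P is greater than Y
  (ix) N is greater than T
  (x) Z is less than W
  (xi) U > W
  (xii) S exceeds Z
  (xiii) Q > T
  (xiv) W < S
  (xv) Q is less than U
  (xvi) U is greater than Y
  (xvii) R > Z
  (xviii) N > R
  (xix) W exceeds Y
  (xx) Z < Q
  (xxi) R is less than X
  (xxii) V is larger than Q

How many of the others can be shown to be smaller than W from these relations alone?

5

From W the given relations immediately reach Z, Y, R.
From those, Q — 4 in total.
From those, T — 5 in total.
No other element is forced below W by the given relations, so the count is 5.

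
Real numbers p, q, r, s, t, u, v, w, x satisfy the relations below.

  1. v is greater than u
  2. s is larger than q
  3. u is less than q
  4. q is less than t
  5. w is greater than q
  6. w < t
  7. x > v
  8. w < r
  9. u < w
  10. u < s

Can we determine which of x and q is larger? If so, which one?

Following every chain through q: above q we get w, r, s, t; below q we get u.
x is not reached, and no chain runs the other way from x to q.
So the given relations leave the order of q and x undetermined.

undetermined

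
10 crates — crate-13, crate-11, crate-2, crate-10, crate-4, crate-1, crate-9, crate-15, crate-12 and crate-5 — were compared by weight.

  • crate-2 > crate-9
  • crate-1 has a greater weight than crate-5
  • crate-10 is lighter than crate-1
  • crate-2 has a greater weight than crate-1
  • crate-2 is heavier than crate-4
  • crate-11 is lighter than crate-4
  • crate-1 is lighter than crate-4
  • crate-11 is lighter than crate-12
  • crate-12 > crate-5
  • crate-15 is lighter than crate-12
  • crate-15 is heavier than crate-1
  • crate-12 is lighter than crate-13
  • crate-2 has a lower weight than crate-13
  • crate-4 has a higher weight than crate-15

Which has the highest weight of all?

crate-11 is not greatest since crate-11 < crate-4; crate-9 is not greatest since crate-9 < crate-2; crate-5 is not greatest since crate-5 < crate-1; crate-10 is not greatest since crate-10 < crate-1; crate-1 is not greatest since crate-1 < crate-15; crate-15 is not greatest since crate-15 < crate-4; crate-12 is not greatest since crate-12 < crate-13; crate-4 is not greatest since crate-4 < crate-2; crate-2 is not greatest since crate-2 < crate-13.
Only crate-13 has nothing above it, so crate-13 is the highest weight.

crate-13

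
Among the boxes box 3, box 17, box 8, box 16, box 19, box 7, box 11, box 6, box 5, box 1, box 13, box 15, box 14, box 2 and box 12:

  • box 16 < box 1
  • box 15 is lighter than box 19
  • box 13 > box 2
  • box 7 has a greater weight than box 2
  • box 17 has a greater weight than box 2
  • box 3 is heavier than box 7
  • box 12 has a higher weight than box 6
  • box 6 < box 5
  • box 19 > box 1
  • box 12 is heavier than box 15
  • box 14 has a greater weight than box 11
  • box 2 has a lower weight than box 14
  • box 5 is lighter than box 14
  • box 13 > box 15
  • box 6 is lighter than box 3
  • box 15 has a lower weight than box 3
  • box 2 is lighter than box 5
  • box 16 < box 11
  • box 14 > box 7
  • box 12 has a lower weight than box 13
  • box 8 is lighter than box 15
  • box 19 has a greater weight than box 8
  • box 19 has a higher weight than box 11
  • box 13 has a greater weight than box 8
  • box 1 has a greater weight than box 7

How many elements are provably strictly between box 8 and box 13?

2

Chaining upward from box 8 reaches: box 15, box 12, box 19, box 3.
Chaining downward from box 13 reaches: box 6, box 15, box 2, box 12.
Strictly between box 8 and box 13 are those in both lists: box 15, box 12 — 2 elements.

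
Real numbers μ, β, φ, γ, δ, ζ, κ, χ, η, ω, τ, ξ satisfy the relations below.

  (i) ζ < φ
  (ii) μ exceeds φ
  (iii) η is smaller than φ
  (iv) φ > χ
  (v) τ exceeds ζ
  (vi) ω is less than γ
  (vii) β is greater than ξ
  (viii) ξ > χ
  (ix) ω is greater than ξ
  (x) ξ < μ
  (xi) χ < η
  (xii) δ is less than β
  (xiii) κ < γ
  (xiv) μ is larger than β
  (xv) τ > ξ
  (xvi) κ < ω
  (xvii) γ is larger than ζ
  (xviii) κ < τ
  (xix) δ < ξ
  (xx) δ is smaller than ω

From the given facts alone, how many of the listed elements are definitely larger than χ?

The elements the relations force above χ are η, φ, ξ, τ, β, ω, γ, μ — no chain reaches any other.
That is 8.

8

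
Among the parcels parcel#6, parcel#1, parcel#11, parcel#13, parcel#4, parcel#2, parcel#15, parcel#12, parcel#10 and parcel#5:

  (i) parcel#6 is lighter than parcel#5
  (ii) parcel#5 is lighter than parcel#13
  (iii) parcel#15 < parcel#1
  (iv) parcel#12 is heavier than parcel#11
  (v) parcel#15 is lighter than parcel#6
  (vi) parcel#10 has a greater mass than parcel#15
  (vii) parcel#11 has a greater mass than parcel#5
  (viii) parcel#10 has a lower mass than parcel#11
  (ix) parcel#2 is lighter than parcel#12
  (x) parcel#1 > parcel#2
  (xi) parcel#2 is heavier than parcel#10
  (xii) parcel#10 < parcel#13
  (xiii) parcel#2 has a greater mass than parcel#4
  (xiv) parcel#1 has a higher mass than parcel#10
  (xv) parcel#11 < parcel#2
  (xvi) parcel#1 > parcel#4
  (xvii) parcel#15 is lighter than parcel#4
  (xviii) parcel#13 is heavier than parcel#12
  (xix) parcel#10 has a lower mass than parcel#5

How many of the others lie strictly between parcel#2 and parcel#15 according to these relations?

Chaining upward from parcel#15 reaches: parcel#10, parcel#4, parcel#6, parcel#5, parcel#11, parcel#12, parcel#1, parcel#13.
Chaining downward from parcel#2 reaches: parcel#10, parcel#4, parcel#6, parcel#5, parcel#11.
Strictly between parcel#15 and parcel#2 are those in both lists: parcel#10, parcel#4, parcel#6, parcel#5, parcel#11 — 5 elements.

5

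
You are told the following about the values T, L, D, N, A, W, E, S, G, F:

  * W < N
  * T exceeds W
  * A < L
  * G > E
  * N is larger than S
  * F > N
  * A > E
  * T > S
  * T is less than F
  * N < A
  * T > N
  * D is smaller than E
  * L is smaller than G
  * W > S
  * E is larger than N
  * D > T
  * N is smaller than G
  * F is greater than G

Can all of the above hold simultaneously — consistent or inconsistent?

The single ordering S < W < N < T < D < E < A < L < G < F satisfies every listed relation, so no contradiction arises.

consistent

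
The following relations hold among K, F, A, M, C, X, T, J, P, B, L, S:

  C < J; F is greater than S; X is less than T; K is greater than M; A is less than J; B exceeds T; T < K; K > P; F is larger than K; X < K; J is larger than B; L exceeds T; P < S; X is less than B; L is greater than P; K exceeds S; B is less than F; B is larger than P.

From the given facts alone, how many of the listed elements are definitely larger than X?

6

From X the given relations immediately reach T, B, K.
From those, J, L, F — 6 in total.
No other element is forced above X by the given relations, so the count is 6.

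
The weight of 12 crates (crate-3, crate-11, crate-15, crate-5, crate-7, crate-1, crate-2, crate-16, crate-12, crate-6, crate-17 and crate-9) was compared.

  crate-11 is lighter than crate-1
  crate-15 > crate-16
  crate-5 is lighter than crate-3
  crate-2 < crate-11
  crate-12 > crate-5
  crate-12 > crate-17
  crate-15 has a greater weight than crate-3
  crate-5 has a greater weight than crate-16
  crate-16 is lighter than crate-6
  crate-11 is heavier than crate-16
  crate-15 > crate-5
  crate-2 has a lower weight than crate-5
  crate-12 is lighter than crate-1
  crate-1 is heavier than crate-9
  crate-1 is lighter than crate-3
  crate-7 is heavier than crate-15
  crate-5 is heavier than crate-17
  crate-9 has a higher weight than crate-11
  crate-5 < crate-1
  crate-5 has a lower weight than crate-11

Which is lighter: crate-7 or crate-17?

Chaining the given relations: crate-17 < crate-5 < crate-11 < crate-1 < crate-3 < crate-15 < crate-7.
So crate-17 < crate-7; crate-17 is the lighter of the two.

crate-17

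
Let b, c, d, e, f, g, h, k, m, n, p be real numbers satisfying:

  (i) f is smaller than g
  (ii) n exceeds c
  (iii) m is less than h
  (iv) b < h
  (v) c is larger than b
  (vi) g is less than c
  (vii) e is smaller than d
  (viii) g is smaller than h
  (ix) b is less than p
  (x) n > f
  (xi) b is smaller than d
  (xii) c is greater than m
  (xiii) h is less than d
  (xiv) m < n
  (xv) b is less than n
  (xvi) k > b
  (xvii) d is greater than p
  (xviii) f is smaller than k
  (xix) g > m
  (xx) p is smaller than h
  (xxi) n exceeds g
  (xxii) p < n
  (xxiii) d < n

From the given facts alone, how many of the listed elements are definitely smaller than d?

From d the given relations immediately reach e, b, p, h.
From those, m, g — 6 in total.
From those, f — 7 in total.
Nothing else is reachable below d; 7 in all.

7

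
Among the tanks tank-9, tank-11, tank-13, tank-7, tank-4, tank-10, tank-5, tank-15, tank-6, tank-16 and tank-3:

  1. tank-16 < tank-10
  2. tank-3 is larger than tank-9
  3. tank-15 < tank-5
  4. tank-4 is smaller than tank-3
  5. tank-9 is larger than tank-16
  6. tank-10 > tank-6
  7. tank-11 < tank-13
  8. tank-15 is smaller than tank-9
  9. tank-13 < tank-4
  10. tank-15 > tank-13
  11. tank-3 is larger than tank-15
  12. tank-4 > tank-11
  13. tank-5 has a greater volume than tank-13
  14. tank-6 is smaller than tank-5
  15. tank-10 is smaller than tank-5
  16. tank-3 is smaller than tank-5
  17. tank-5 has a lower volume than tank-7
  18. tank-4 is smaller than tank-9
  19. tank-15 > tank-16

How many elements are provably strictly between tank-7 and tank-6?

Chaining upward from tank-6 reaches: tank-10, tank-5.
Chaining downward from tank-7 reaches: tank-11, tank-16, tank-13, tank-10, tank-15, tank-4, tank-9, tank-3, tank-5.
Strictly between tank-6 and tank-7 are those in both lists: tank-10, tank-5 — 2 elements.

2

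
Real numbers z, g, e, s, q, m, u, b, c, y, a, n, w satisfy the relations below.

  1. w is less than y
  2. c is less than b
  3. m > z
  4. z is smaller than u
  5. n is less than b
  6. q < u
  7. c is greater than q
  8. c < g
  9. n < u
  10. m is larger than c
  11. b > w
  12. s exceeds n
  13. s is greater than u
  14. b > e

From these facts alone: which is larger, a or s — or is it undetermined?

undetermined

Following every chain through a: nothing is chained to a.
s is not reached, and no chain runs the other way from s to a.
So the given relations leave the order of a and s undetermined.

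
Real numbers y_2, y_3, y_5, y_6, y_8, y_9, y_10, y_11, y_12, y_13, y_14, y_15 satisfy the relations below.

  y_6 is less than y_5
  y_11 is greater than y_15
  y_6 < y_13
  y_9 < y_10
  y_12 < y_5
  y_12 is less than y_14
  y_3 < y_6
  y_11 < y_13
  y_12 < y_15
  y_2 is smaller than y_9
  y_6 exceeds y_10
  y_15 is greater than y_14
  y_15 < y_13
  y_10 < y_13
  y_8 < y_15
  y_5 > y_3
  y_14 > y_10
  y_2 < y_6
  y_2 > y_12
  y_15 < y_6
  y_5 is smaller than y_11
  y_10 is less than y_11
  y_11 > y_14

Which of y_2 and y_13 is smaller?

y_2

y_2 < y_9 and y_9 < y_10 give y_2 < y_10.
Then y_10 < y_14 extends the chain to y_14.
With y_14 < y_15: y_2 < y_9 < y_10 < y_14 < y_15.
Then y_15 < y_6 extends the chain to y_6.
With y_6 < y_5: y_2 < y_9 < y_10 < y_14 < y_15 < y_6 < y_5.
Then y_5 < y_11 extends the chain to y_11.
Then y_11 < y_13 extends the chain to y_13.
So y_2 < y_13; y_2 is the smaller of the two.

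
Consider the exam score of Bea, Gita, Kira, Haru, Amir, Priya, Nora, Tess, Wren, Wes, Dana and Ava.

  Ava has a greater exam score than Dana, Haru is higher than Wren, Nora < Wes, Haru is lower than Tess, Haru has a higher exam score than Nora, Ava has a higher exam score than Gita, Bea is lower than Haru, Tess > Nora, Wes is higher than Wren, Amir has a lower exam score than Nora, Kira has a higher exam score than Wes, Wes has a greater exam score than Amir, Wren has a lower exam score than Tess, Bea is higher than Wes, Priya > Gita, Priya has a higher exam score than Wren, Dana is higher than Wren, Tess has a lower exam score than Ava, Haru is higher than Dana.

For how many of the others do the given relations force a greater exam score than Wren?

8

From Wren the given relations immediately reach Dana, Wes, Haru, Tess, Priya.
From those, Bea, Ava, Kira — 8 in total.
Nothing else is reachable above Wren; 8 in all.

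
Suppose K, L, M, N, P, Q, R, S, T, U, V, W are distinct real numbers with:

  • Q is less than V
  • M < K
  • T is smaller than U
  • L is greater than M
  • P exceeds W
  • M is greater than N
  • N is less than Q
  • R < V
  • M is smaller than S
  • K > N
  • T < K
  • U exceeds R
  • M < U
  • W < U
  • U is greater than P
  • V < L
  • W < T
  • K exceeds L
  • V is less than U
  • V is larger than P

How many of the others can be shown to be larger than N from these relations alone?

Directly above N: M, Q, K.
One step further: S, V, L, U (7 so far).
No other element is forced above N by the given relations, so the count is 7.

7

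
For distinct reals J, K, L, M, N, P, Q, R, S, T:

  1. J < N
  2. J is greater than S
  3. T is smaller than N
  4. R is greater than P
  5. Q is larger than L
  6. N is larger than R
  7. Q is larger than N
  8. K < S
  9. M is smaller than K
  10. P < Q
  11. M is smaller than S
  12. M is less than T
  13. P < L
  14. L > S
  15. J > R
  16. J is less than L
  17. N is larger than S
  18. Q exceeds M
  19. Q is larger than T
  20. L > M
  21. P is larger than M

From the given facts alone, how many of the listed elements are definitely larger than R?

From R the given relations immediately reach J, N.
From those, L, Q — 4 in total.
No other element is forced above R by the given relations, so the count is 4.

4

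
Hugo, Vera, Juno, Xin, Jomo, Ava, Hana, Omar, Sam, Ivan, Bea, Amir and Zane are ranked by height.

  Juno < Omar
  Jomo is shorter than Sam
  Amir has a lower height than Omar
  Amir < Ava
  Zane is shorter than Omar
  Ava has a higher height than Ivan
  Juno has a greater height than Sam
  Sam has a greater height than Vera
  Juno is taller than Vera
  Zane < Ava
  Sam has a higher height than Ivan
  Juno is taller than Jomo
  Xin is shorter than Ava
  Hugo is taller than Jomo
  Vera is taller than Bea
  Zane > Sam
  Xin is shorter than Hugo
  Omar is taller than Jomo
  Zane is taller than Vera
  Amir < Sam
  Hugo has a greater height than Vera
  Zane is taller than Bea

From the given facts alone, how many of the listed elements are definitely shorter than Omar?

8

Directly below Omar: Jomo, Amir, Juno, Zane.
One step further: Bea, Vera, Sam (7 so far).
One step further: Ivan (8 so far).
Nothing else is reachable below Omar; 8 in all.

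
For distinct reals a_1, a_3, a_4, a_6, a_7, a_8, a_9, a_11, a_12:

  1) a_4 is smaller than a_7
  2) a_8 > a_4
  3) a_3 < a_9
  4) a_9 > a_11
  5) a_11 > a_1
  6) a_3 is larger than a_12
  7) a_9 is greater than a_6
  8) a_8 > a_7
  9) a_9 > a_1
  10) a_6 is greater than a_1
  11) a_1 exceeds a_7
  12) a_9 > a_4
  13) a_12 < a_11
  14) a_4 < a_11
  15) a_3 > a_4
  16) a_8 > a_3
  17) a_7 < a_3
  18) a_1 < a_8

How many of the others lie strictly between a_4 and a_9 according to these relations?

5

The relations place a_4 below a_9. An element lies strictly between them when it is forced above a_4 and also forced below a_9.
Above a_4: {a_7, a_1, a_11, a_3, a_6, a_8}. Below a_9: {a_7, a_12, a_1, a_11, a_3, a_6}.
Intersection: {a_7, a_1, a_11, a_3, a_6} — 5.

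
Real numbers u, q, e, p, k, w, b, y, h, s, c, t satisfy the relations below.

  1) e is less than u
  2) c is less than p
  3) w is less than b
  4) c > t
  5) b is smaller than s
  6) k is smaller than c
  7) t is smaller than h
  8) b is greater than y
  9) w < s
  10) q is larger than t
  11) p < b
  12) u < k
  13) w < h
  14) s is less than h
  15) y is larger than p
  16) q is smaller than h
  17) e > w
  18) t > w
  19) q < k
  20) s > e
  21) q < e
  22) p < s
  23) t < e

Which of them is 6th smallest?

k

Piecing the relations together gives one ordering: w < t < q < e < u < k < c < p < y < b < s < h.
The 6th smallest is k.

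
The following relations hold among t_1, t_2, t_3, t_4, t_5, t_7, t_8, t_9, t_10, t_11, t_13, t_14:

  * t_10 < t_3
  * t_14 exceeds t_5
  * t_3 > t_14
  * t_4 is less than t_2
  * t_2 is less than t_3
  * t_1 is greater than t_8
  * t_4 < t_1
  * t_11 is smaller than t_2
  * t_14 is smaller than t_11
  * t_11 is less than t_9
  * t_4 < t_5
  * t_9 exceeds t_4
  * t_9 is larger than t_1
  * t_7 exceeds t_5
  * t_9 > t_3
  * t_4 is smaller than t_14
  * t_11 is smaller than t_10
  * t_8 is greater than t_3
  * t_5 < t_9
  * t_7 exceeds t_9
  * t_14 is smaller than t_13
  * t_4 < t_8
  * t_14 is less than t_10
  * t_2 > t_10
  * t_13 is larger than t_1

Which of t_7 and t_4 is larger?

t_7

t_4 < t_5 < t_14 < t_11 < t_10 < t_3 < t_8 < t_1 < t_9 < t_7, by transitivity through t_5, t_14, t_11, t_10, t_3, t_8, t_1, t_9.
So t_4 < t_7; t_7 is the larger of the two.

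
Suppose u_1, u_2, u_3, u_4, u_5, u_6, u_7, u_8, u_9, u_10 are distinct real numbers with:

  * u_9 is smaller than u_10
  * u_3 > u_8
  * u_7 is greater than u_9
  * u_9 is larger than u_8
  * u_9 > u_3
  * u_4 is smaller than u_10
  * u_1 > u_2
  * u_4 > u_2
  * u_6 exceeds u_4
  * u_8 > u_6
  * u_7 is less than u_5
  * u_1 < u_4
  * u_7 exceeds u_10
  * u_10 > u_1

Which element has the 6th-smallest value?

Chaining the given pairs: u_2 < u_1 < u_4 < u_6 < u_8 < u_3 < u_9 < u_10 < u_7 < u_5.
The 6th smallest is u_3.

u_3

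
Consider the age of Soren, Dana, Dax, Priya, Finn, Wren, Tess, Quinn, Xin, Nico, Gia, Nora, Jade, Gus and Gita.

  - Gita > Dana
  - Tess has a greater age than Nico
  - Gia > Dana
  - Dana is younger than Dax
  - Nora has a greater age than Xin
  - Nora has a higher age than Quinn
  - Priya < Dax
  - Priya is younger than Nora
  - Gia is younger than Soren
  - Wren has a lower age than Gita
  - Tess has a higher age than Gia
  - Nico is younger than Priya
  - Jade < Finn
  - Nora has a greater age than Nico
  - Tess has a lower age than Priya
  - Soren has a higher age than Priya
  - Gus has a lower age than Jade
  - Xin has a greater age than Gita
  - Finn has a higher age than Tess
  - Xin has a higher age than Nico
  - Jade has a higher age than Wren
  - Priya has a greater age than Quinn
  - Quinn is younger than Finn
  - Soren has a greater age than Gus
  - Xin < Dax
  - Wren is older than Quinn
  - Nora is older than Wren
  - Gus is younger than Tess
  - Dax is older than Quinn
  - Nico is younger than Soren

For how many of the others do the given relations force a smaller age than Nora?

Directly below Nora: Quinn, Wren, Nico, Xin, Priya.
One step further: Gita, Tess (7 so far).
One step further: Dana, Gus, Gia (10 so far).
No other element is forced below Nora by the given relations, so the count is 10.

10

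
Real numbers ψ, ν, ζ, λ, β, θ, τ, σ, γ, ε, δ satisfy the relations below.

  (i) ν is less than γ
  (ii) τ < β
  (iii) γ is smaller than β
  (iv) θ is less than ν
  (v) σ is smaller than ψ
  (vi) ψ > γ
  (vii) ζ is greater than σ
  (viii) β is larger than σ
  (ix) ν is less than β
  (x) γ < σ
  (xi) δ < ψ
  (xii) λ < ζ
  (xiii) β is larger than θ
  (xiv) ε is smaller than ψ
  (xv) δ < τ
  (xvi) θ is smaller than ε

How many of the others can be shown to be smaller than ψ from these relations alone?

6

Directly below ψ: γ, σ, ε, δ.
One step further: θ, ν (6 so far).
Nothing else is reachable below ψ; 6 in all.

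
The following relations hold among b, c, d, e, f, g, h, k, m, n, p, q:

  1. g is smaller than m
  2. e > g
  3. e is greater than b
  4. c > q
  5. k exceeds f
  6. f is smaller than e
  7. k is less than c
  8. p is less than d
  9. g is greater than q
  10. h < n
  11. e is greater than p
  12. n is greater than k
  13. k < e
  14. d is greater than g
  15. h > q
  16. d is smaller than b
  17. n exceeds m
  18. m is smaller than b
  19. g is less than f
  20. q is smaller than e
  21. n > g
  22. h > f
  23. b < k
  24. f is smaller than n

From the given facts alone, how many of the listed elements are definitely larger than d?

From d the given relations immediately reach b.
From those, k, e — 3 in total.
From those, n, c — 5 in total.
No other element is forced above d by the given relations, so the count is 5.

5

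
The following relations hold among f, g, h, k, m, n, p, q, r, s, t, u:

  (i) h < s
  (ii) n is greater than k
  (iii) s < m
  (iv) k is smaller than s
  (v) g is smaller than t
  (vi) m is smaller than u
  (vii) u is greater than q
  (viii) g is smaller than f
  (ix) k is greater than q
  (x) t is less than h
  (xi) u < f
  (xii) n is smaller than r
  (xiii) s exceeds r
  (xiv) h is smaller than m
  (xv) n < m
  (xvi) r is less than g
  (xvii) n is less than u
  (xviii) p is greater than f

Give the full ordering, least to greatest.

q < k < n < r < g < t < h < s < m < u < f < p

The consecutive links are each given: q < k; k < n; n < r; r < g; g < t; t < h; h < s; s < m; m < u; u < f; f < p.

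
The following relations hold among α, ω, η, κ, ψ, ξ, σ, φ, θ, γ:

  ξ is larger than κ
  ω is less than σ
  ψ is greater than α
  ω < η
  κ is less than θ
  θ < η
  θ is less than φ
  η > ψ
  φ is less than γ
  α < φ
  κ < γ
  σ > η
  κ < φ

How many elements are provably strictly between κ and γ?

2

The relations place κ below γ. An element lies strictly between them when it is forced above κ and also forced below γ.
Above κ: {θ, η, φ, σ, ξ}. Below γ: {α, θ, φ}.
Intersection: {θ, φ} — 2.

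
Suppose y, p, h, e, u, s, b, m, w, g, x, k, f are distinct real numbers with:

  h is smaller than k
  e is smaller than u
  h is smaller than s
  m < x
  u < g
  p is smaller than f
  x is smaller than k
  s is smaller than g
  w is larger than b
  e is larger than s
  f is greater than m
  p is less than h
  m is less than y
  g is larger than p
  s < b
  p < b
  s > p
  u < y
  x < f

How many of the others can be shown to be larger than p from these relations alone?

From p the given relations immediately reach h, f, s, g, b.
From those, k, e, w — 8 in total.
From those, u — 9 in total.
From those, y — 10 in total.
No other element is forced above p by the given relations, so the count is 10.

10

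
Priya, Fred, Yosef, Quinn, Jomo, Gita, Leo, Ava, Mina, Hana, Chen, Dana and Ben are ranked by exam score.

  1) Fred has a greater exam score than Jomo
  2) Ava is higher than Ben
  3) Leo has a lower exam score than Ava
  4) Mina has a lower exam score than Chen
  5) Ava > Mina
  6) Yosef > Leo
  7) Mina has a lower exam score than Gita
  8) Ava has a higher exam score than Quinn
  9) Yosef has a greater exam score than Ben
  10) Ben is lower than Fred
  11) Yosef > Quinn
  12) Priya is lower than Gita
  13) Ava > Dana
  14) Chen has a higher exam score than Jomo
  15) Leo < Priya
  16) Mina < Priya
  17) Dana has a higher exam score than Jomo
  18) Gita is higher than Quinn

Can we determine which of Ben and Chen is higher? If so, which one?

Following every chain through Ben: above Ben we get Fred, Yosef, Ava.
Chen is not reached, and no chain runs the other way from Chen to Ben.
So the given relations leave the order of Ben and Chen undetermined.

undetermined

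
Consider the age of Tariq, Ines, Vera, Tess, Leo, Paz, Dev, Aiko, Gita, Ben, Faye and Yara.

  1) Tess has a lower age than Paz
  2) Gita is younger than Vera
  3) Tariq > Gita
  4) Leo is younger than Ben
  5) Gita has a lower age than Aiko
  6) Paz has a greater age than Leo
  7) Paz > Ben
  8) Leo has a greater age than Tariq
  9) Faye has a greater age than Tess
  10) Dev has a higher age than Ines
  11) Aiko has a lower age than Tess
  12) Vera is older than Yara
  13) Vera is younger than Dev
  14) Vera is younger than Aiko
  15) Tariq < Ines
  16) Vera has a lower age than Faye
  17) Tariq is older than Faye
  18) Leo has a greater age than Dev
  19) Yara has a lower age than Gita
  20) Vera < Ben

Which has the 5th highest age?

Ines

The consecutive relations fix a unique order: Yara < Gita < Vera < Aiko < Tess < Faye < Tariq < Ines < Dev < Leo < Ben < Paz.
Counting 5 from the largest end gives Ines.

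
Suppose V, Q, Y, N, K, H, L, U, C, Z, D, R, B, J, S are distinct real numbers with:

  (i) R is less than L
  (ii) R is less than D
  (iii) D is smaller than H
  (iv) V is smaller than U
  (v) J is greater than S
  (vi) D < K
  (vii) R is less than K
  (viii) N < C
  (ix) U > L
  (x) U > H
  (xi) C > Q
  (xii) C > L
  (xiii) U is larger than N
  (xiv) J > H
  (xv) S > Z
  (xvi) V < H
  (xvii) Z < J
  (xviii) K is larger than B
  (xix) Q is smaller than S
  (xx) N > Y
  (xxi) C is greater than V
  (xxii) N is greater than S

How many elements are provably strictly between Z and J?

The relations place Z below J. An element lies strictly between them when it is forced above Z and also forced below J.
Above Z: {S, N, U, C}. Below J: {R, V, D, H, Q, S}.
Intersection: {S} — 1.

1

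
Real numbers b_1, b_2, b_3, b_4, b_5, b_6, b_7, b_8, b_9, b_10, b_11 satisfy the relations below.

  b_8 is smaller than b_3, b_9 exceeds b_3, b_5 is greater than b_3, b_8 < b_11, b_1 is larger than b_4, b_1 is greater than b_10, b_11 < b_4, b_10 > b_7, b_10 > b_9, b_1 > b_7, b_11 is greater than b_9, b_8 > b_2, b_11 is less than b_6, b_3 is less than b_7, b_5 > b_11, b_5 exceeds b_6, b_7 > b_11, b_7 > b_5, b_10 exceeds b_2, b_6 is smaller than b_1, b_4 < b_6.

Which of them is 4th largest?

b_5

The consecutive relations fix a unique order: b_2 < b_8 < b_3 < b_9 < b_11 < b_4 < b_6 < b_5 < b_7 < b_10 < b_1.
The 4th largest is b_5.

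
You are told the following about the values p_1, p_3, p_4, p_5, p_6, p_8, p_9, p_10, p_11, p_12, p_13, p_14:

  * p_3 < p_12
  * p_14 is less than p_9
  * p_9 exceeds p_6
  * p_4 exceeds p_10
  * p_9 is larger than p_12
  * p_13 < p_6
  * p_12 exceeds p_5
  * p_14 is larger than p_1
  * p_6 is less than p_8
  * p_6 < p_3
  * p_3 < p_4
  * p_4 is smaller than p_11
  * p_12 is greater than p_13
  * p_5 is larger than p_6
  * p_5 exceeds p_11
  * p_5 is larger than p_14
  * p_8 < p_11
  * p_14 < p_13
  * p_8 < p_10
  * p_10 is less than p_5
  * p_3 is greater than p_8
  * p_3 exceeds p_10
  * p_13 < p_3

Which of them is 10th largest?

p_13

Chaining the given pairs: p_1 < p_14 < p_13 < p_6 < p_8 < p_10 < p_3 < p_4 < p_11 < p_5 < p_12 < p_9.
Counting 10 from the largest end gives p_13.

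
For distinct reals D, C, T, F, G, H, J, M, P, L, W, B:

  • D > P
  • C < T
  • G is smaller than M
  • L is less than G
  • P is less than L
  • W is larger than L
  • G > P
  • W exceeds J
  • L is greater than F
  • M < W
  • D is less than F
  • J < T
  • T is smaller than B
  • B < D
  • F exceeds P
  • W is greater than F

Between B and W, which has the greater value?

B < D and D < F give B < F.
Then F < L extends the chain to L.
With L < G: B < D < F < L < G.
Then G < M extends the chain to M.
Then M < W extends the chain to W.
So B < W; W is the larger of the two.

W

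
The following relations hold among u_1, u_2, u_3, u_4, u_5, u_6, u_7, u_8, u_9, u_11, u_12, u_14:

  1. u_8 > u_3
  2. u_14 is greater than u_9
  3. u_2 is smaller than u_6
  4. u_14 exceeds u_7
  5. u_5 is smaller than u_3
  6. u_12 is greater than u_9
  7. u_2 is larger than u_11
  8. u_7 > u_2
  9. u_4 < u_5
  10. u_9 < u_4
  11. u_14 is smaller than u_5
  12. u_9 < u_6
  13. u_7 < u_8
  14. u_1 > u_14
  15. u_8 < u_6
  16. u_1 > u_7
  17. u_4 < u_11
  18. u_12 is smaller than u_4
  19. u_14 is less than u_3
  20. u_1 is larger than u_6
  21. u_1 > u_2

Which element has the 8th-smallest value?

u_5

The consecutive relations fix a unique order: u_9 < u_12 < u_4 < u_11 < u_2 < u_7 < u_14 < u_5 < u_3 < u_8 < u_6 < u_1.
The 8th smallest is u_5.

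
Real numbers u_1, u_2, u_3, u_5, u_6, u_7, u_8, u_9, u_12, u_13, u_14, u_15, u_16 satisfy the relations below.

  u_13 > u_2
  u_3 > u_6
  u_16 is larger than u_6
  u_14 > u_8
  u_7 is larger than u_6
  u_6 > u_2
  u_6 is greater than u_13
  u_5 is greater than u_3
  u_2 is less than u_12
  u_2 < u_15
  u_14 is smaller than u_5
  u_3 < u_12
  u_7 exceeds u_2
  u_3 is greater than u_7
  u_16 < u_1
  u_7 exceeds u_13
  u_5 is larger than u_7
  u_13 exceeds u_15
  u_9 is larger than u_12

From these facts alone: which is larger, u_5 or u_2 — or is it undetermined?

u_5

u_2 < u_15 and u_15 < u_13 give u_2 < u_13.
With u_13 < u_6: u_2 < u_15 < u_13 < u_6.
Then u_6 < u_3 extends the chain to u_3.
With u_3 < u_5: u_2 < u_15 < u_13 < u_6 < u_3 < u_5.
So u_5 is larger.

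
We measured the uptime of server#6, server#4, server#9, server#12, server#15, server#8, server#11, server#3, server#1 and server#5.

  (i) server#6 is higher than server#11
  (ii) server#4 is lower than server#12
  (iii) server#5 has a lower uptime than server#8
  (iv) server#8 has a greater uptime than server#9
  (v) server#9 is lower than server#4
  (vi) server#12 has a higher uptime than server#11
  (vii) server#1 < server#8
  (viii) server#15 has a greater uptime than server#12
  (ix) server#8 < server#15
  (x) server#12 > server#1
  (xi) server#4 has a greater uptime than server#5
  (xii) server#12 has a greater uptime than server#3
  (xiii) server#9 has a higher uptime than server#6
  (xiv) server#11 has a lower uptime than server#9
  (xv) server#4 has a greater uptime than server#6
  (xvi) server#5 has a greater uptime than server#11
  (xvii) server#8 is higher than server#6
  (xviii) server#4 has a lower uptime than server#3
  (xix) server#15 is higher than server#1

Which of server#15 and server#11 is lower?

server#11

Link the given pairs in sequence: server#11 < server#6; server#6 < server#9; server#9 < server#4; server#4 < server#3; server#3 < server#12; server#12 < server#15.
Together: server#11 < server#6 < server#9 < server#4 < server#3 < server#12 < server#15.
So server#11 < server#15; server#11 is the lower of the two.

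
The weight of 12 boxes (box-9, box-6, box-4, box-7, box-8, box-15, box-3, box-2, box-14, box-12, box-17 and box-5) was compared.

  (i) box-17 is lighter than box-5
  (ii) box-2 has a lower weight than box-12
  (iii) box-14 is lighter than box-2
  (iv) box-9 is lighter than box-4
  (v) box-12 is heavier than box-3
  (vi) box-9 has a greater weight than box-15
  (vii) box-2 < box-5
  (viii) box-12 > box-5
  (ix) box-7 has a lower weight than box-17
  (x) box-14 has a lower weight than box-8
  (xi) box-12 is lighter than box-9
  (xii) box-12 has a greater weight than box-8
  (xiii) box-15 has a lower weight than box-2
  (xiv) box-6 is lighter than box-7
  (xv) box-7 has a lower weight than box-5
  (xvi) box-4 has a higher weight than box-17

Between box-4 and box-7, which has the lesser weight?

box-7

box-7 < box-17 and box-17 < box-5 give box-7 < box-5.
Then box-5 < box-12 extends the chain to box-12.
With box-12 < box-9: box-7 < box-17 < box-5 < box-12 < box-9.
Then box-9 < box-4 extends the chain to box-4.
So box-7 < box-4; box-7 is the lighter of the two.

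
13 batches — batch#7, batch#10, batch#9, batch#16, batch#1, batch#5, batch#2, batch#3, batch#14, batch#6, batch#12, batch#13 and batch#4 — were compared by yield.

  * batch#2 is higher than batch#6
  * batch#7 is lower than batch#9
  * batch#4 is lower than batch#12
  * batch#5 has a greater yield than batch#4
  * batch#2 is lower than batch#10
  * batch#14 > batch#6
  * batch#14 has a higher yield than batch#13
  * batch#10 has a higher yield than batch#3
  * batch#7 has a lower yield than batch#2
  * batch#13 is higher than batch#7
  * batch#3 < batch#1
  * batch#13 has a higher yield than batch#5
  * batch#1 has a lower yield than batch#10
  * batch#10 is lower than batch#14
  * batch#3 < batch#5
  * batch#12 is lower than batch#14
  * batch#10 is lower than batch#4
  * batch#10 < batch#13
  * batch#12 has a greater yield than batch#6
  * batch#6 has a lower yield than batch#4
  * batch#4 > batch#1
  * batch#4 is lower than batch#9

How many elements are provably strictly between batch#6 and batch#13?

4

Chaining upward from batch#6 reaches: batch#2, batch#10, batch#4, batch#12, batch#9, batch#5, batch#14.
Chaining downward from batch#13 reaches: batch#3, batch#7, batch#1, batch#2, batch#10, batch#4, batch#5.
Strictly between batch#6 and batch#13 are those in both lists: batch#2, batch#10, batch#4, batch#5 — 4 elements.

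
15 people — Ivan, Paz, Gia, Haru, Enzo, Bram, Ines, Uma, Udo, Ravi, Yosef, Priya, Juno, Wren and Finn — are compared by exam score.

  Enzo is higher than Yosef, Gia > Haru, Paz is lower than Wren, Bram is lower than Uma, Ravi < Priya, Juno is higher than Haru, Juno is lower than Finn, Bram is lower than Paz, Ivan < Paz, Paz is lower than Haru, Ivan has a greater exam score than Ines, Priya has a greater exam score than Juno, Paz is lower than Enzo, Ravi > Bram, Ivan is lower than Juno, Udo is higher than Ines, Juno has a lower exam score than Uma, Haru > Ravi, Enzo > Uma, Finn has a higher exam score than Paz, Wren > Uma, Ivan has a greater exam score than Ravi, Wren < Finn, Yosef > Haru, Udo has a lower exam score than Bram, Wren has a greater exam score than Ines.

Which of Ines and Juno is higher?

Following the relations from Ines: Ines < Udo < Bram < Ravi < Ivan < Paz < Haru < Juno.
So Ines < Juno; Juno is the higher of the two.

Juno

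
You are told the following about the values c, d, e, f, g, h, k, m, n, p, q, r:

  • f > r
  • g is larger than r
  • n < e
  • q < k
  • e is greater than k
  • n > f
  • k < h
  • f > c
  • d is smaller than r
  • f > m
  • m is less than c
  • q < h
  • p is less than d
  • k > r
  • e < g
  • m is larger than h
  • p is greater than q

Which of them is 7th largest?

h

Chaining the given pairs: q < p < d < r < k < h < m < c < f < n < e < g.
The 7th largest is h.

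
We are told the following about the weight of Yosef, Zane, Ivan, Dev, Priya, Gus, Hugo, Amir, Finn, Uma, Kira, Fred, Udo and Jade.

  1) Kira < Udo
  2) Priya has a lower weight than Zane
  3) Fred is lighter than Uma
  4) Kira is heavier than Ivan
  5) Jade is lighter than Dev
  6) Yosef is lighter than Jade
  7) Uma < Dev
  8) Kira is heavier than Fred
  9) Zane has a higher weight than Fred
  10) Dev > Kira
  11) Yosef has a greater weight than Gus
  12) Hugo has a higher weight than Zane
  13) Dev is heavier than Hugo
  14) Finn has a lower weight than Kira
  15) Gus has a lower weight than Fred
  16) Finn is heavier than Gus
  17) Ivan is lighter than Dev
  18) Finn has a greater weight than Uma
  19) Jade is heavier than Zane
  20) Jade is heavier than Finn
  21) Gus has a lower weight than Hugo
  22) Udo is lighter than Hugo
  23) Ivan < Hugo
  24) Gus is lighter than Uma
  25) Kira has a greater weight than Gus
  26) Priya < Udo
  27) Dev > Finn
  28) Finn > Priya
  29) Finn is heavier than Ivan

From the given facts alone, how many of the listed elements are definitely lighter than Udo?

7

Directly below Udo: Priya, Kira.
One step further: Gus, Ivan, Fred, Finn (6 so far).
One step further: Uma (7 so far).
No other element is forced below Udo by the given relations, so the count is 7.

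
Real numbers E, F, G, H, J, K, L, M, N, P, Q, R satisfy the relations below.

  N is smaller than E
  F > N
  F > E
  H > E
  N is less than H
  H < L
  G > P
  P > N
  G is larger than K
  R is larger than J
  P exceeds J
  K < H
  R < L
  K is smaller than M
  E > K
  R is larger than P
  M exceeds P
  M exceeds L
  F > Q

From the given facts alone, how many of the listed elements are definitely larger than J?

From J the given relations immediately reach P, R.
From those, G, L, M — 5 in total.
No other element is forced above J by the given relations, so the count is 5.

5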